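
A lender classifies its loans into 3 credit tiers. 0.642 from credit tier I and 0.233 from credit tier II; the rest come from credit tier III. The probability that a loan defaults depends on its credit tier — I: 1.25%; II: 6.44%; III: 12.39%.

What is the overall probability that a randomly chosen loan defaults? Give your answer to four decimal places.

0.0385

P(III) = 1 − (0.642 + 0.233) = 0.125.
P(D) = P(D|I)·P(I) + P(D|II)·P(II) + P(D|III)·P(III)
      = 0.0125·0.642 + 0.0644·0.233 + 0.1239·0.125
      = 0.008025 + 0.0150052 + 0.0154875 = 0.0385177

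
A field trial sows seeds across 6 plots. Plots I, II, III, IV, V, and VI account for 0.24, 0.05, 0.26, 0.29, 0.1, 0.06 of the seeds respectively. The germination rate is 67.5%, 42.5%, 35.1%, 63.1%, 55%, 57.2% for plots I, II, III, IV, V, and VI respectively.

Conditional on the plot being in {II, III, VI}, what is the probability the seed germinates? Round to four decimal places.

P(G|S) ≈ 0.3968

Let S = {II, III, VI}.
P(S) = 0.05 + 0.26 + 0.06 = 0.37.
P(G ∩ S) = 0.425·0.05 + 0.351·0.26 + 0.572·0.06 = 0.02125 + 0.09126 + 0.03432 = 0.14683.
P(G | S) = 0.14683 / 0.37 = 0.396838…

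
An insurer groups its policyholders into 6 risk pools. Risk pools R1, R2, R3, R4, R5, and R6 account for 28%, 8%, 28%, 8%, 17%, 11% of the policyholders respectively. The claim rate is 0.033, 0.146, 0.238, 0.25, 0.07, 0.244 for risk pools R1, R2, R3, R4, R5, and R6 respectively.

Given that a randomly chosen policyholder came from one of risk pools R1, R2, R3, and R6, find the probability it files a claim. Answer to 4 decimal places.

P(C|S) ≈ 0.1525

Let S = {R1, R2, R3, R6}.
P(S) = 0.28 + 0.08 + 0.28 + 0.11 = 0.75.
P(C ∩ S) = 0.033·0.28 + 0.146·0.08 + 0.238·0.28 + 0.244·0.11 = 0.00924 + 0.01168 + 0.06664 + 0.02684 = 0.1144.
P(C | S) = 0.1144 / 0.75 = 0.152533…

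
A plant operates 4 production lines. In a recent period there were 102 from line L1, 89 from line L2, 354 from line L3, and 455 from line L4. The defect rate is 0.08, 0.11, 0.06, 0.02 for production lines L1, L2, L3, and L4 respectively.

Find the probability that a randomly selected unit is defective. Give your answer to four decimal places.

0.0483

Total: 102 + 89 + 354 + 455 = 1000.
P(L1) = 102/1000 = 0.102. P(L2) = 89/1000 = 0.089. P(L3) = 354/1000 = 0.354. P(L4) = 455/1000 = 0.455.
P(D) = P(D|L1)·P(L1) + P(D|L2)·P(L2) + P(D|L3)·P(L3) + P(D|L4)·P(L4)
      = 0.08·0.102 + 0.11·0.089 + 0.06·0.354 + 0.02·0.455
      = 0.00816 + 0.00979 + 0.02124 + 0.0091 = 0.04829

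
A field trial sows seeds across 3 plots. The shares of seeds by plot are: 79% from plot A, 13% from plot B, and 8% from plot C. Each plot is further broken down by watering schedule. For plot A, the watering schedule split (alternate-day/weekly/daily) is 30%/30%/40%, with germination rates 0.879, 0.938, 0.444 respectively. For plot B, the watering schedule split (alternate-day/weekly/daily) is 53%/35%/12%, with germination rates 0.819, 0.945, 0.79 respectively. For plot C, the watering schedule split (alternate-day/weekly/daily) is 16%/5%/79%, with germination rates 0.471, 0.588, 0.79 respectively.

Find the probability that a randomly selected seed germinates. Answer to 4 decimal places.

0.7410

P(G|A) = 0.3·0.879 + 0.3·0.938 + 0.4·0.444 = 0.2637 + 0.2814 + 0.1776 = 0.7227
P(G|B) = 0.53·0.819 + 0.35·0.945 + 0.12·0.79 = 0.43407 + 0.33075 + 0.0948 = 0.85962
P(G|C) = 0.16·0.471 + 0.05·0.588 + 0.79·0.79 = 0.07536 + 0.0294 + 0.6241 = 0.72886
Then overall,
P(G) = 0.79·0.7227 + 0.13·0.85962 + 0.08·0.72886
      = 0.570933 + 0.1117506 + 0.0583088 = 0.7409924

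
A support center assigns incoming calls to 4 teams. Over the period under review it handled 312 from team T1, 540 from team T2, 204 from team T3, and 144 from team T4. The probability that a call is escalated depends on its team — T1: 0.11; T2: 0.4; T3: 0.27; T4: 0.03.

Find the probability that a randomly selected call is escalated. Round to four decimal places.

0.2581

Total: 312 + 540 + 204 + 144 = 1200.
P(T1) = 312/1200 = 0.26. P(T2) = 540/1200 = 0.45. P(T3) = 204/1200 = 0.17. P(T4) = 144/1200 = 0.12.
P(E) = P(E|T1)·P(T1) + P(E|T2)·P(T2) + P(E|T3)·P(T3) + P(E|T4)·P(T4)
      = 0.11·0.26 + 0.4·0.45 + 0.27·0.17 + 0.03·0.12
      = 0.0286 + 0.18 + 0.0459 + 0.0036 = 0.2581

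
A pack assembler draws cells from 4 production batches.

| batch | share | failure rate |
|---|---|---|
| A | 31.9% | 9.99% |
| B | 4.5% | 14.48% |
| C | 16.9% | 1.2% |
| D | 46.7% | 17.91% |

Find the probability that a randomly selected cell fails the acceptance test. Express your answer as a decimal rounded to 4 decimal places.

0.1241

Using total probability over the partition,
P(F) = P(F|A)·P(A) + P(F|B)·P(B) + P(F|C)·P(C) + P(F|D)·P(D)
      = 0.0999·0.319 + 0.1448·0.045 + 0.012·0.169 + 0.1791·0.467
      = 0.0318681 + 0.006516 + 0.002028 + 0.0836397 = 0.1240518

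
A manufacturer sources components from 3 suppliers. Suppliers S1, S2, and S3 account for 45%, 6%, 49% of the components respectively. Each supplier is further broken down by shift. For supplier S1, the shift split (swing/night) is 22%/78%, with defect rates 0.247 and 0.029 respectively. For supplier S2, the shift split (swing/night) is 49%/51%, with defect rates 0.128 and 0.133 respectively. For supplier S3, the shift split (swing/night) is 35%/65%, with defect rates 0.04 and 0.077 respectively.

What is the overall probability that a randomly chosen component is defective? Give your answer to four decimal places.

P(D|S1) = 0.22·0.247 + 0.78·0.029 = 0.05434 + 0.02262 = 0.07696
P(D|S2) = 0.49·0.128 + 0.51·0.133 = 0.06272 + 0.06783 = 0.13055
P(D|S3) = 0.35·0.04 + 0.65·0.077 = 0.014 + 0.05005 = 0.06405
Then overall,
P(D) = 0.45·0.07696 + 0.06·0.13055 + 0.49·0.06405
      = 0.034632 + 0.007833 + 0.0313845 = 0.0738495

P(D) ≈ 0.0738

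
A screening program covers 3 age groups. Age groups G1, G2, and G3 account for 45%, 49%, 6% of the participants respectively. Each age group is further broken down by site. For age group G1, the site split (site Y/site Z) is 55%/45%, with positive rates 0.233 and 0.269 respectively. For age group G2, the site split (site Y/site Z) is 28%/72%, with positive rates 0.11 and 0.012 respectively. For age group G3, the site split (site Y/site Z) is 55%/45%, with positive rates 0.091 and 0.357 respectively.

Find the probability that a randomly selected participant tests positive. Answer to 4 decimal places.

0.1441

P(T|G1) = 0.55·0.233 + 0.45·0.269 = 0.12815 + 0.12105 = 0.2492
P(T|G2) = 0.28·0.11 + 0.72·0.012 = 0.0308 + 0.00864 = 0.03944
P(T|G3) = 0.55·0.091 + 0.45·0.357 = 0.05005 + 0.16065 = 0.2107
By total probability over the outer partition,
P(T) = 0.45·0.2492 + 0.49·0.03944 + 0.06·0.2107
      = 0.11214 + 0.0193256 + 0.012642 = 0.1441076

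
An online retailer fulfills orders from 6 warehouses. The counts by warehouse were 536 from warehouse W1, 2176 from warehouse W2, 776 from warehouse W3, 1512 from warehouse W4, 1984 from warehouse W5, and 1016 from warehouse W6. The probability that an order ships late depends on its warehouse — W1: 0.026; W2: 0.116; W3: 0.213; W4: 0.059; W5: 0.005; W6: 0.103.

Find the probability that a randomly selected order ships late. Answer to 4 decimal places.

P(L) ≈ 0.0794

Total: 536 + 2176 + 776 + 1512 + 1984 + 1016 = 8000.
P(W1) = 536/8000 = 0.067. P(W2) = 2176/8000 = 0.272. P(W3) = 776/8000 = 0.097. P(W4) = 1512/8000 = 0.189. P(W5) = 1984/8000 = 0.248. P(W6) = 1016/8000 = 0.127.
Using total probability over the partition,
P(L) = P(L|W1)·P(W1) + P(L|W2)·P(W2) + P(L|W3)·P(W3) + P(L|W4)·P(W4) + P(L|W5)·P(W5) + P(L|W6)·P(W6)
      = 0.026·0.067 + 0.116·0.272 + 0.213·0.097 + 0.059·0.189 + 0.005·0.248 + 0.103·0.127
      = 0.001742 + 0.031552 + 0.020661 + 0.011151 + 0.00124 + 0.013081 = 0.079427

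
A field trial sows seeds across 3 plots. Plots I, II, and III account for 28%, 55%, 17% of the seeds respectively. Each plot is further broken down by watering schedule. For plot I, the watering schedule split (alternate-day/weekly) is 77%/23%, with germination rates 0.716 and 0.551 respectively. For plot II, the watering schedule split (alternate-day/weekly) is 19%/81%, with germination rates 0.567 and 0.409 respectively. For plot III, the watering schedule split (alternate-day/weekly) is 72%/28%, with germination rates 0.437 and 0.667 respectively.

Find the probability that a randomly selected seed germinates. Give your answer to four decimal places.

P(G|I) = 0.77·0.716 + 0.23·0.551 = 0.55132 + 0.12673 = 0.67805
P(G|II) = 0.19·0.567 + 0.81·0.409 = 0.10773 + 0.33129 = 0.43902
P(G|III) = 0.72·0.437 + 0.28·0.667 = 0.31464 + 0.18676 = 0.5014
By total probability over the outer partition,
P(G) = 0.28·0.67805 + 0.55·0.43902 + 0.17·0.5014
      = 0.189854 + 0.241461 + 0.085238 = 0.516553

P(G) ≈ 0.5166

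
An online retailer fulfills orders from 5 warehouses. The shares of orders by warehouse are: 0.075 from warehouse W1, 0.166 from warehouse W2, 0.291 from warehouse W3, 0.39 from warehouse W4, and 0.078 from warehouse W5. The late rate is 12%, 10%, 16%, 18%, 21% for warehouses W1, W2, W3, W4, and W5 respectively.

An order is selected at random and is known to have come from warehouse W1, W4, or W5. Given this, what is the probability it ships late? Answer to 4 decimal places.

Let S = {W1, W4, W5}.
P(S) = 0.075 + 0.39 + 0.078 = 0.543.
P(L ∩ S) = 0.12·0.075 + 0.18·0.39 + 0.21·0.078 = 0.009 + 0.0702 + 0.01638 = 0.09558.
P(L | S) = 0.09558 / 0.543 = 0.176022…

P(L|S) ≈ 0.1760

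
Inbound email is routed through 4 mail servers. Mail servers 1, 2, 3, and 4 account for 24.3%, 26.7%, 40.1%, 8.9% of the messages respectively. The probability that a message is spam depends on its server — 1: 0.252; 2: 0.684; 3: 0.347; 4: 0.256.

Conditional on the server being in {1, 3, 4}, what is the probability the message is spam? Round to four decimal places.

P(S|J) ≈ 0.3045

Let J = {1, 3, 4}.
P(J) = 0.243 + 0.401 + 0.089 = 0.733.
P(S ∩ J) = 0.252·0.243 + 0.347·0.401 + 0.256·0.089 = 0.061236 + 0.139147 + 0.022784 = 0.223167.
P(S | J) = 0.223167 / 0.733 = 0.304457…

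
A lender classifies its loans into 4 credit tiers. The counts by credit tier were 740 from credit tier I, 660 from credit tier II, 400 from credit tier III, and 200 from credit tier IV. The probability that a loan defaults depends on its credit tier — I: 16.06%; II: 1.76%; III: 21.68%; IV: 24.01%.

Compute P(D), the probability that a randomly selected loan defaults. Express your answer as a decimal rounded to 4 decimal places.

Total: 740 + 660 + 400 + 200 = 2000.
P(I) = 740/2000 = 0.37. P(II) = 660/2000 = 0.33. P(III) = 400/2000 = 0.2. P(IV) = 200/2000 = 0.1.
Summing over the partition,
P(D) = P(D|I)·P(I) + P(D|II)·P(II) + P(D|III)·P(III) + P(D|IV)·P(IV)
      = 0.1606·0.37 + 0.0176·0.33 + 0.2168·0.2 + 0.2401·0.1
      = 0.059422 + 0.005808 + 0.04336 + 0.02401 = 0.1326

0.1326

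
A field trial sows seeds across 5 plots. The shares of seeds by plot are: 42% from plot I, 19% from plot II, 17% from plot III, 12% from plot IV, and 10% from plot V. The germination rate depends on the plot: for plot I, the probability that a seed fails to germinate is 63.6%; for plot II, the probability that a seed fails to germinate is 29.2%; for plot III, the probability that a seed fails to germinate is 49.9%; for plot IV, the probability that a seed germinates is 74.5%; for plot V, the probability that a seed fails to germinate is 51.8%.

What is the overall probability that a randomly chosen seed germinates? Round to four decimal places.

P(G) ≈ 0.5102

P(G|I) = 1 − 0.636 = 0.364.
P(G|II) = 1 − 0.292 = 0.708.
P(G|III) = 1 − 0.499 = 0.501.
P(G|V) = 1 − 0.518 = 0.482.
Using total probability over the partition,
P(G) = P(G|I)·P(I) + P(G|II)·P(II) + P(G|III)·P(III) + P(G|IV)·P(IV) + P(G|V)·P(V)
      = 0.364·0.42 + 0.708·0.19 + 0.501·0.17 + 0.745·0.12 + 0.482·0.1
      = 0.15288 + 0.13452 + 0.08517 + 0.0894 + 0.0482 = 0.51017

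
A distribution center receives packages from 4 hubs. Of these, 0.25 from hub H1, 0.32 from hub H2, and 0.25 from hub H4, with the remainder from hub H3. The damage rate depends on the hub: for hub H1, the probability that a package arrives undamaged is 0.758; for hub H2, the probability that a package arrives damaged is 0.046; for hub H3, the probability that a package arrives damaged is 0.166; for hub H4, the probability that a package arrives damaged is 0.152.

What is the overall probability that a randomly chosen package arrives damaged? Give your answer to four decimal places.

P(H3) = 1 − (0.25 + 0.32 + 0.25) = 0.18.
P(D|H1) = 1 − 0.758 = 0.242.
P(D) = P(D|H1)·P(H1) + P(D|H2)·P(H2) + P(D|H3)·P(H3) + P(D|H4)·P(H4)
      = 0.242·0.25 + 0.046·0.32 + 0.166·0.18 + 0.152·0.25
      = 0.0605 + 0.01472 + 0.02988 + 0.038 = 0.1431

0.1431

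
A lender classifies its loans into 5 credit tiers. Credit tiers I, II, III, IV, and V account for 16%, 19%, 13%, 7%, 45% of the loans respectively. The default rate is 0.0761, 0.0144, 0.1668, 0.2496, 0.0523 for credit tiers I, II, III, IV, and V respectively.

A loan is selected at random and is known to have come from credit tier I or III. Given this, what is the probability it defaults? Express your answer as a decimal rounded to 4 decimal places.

0.1168

Let S = {I, III}.
P(S) = 0.16 + 0.13 = 0.29.
P(D ∩ S) = 0.0761·0.16 + 0.1668·0.13 = 0.012176 + 0.021684 = 0.03386.
P(D | S) = 0.03386 / 0.29 = 0.116759…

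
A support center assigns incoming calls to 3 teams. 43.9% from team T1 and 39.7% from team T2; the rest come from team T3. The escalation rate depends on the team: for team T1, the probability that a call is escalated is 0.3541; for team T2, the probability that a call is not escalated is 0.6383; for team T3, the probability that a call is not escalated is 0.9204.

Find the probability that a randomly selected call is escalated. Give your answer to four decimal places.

0.3121

P(T3) = 1 − (0.439 + 0.397) = 0.164.
P(E|T2) = 1 − 0.6383 = 0.3617.
P(E|T3) = 1 − 0.9204 = 0.0796.
P(E) = P(E|T1)·P(T1) + P(E|T2)·P(T2) + P(E|T3)·P(T3)
      = 0.3541·0.439 + 0.3617·0.397 + 0.0796·0.164
      = 0.1554499 + 0.1435949 + 0.0130544 = 0.3120992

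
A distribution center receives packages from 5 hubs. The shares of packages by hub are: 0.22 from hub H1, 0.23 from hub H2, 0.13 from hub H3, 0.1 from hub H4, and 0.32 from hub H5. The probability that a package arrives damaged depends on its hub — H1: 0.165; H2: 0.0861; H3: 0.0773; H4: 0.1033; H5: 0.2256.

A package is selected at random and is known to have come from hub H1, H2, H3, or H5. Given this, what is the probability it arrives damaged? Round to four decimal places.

P(D|S) ≈ 0.1537

Let S = {H1, H2, H3, H5}.
P(S) = 0.22 + 0.23 + 0.13 + 0.32 = 0.9.
P(D ∩ S) = 0.165·0.22 + 0.0861·0.23 + 0.0773·0.13 + 0.2256·0.32 = 0.0363 + 0.019803 + 0.010049 + 0.072192 = 0.138344.
P(D | S) = 0.138344 / 0.9 = 0.153716…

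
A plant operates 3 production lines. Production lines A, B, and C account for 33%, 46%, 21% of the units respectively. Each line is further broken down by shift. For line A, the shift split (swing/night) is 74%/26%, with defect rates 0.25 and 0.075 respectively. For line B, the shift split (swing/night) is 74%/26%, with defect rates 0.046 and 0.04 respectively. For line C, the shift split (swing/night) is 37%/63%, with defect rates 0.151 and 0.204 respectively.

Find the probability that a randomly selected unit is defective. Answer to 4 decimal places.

P(D|A) = 0.74·0.25 + 0.26·0.075 = 0.185 + 0.0195 = 0.2045
P(D|B) = 0.74·0.046 + 0.26·0.04 = 0.03404 + 0.0104 = 0.04444
P(D|C) = 0.37·0.151 + 0.63·0.204 = 0.05587 + 0.12852 = 0.18439
By total probability over the outer partition,
P(D) = 0.33·0.2045 + 0.46·0.04444 + 0.21·0.18439
      = 0.067485 + 0.0204424 + 0.0387219 = 0.1266493

0.1266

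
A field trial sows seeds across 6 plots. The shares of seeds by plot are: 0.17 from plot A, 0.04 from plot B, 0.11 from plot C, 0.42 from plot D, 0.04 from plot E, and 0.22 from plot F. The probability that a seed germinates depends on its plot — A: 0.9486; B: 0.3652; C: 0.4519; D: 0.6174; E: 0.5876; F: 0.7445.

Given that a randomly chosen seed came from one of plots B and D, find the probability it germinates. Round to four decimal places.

Let S = {B, D}.
P(S) = 0.04 + 0.42 = 0.46.
P(G ∩ S) = 0.3652·0.04 + 0.6174·0.42 = 0.014608 + 0.259308 = 0.273916.
P(G | S) = 0.273916 / 0.46 = 0.595470…

0.5955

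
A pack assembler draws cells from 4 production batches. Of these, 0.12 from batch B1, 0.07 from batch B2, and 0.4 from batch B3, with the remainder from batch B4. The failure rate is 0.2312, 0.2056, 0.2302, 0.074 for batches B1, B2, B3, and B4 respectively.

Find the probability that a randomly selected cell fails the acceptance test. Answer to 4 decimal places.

P(F) ≈ 0.1646

P(B4) = 1 − (0.12 + 0.07 + 0.4) = 0.41.
P(F) = P(F|B1)·P(B1) + P(F|B2)·P(B2) + P(F|B3)·P(B3) + P(F|B4)·P(B4)
      = 0.2312·0.12 + 0.2056·0.07 + 0.2302·0.4 + 0.074·0.41
      = 0.027744 + 0.014392 + 0.09208 + 0.03034 = 0.164556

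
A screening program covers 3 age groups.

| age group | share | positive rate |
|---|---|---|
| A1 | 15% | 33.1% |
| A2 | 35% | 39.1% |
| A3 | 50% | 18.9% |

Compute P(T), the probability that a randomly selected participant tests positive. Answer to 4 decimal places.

0.2810

P(T) = P(T|A1)·P(A1) + P(T|A2)·P(A2) + P(T|A3)·P(A3)
      = 0.331·0.15 + 0.391·0.35 + 0.189·0.5
      = 0.04965 + 0.13685 + 0.0945 = 0.281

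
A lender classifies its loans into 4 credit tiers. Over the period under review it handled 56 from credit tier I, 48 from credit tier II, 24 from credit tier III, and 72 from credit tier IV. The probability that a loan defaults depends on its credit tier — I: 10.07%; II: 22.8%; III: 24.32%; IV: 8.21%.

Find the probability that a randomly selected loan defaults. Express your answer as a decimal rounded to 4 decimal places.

0.1417

Total: 56 + 48 + 24 + 72 = 200.
P(I) = 56/200 = 0.28. P(II) = 48/200 = 0.24. P(III) = 24/200 = 0.12. P(IV) = 72/200 = 0.36.
P(D) = P(D|I)·P(I) + P(D|II)·P(II) + P(D|III)·P(III) + P(D|IV)·P(IV)
      = 0.1007·0.28 + 0.228·0.24 + 0.2432·0.12 + 0.0821·0.36
      = 0.028196 + 0.05472 + 0.029184 + 0.029556 = 0.141656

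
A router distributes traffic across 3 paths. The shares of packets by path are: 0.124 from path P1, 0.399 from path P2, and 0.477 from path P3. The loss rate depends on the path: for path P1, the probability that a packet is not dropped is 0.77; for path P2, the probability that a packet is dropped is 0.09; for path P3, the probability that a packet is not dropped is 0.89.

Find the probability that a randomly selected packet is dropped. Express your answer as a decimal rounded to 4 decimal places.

P(L) ≈ 0.1169

P(L|P1) = 1 − 0.77 = 0.23.
P(L|P3) = 1 − 0.89 = 0.11.
By the law of total probability,
P(L) = P(L|P1)·P(P1) + P(L|P2)·P(P2) + P(L|P3)·P(P3)
      = 0.23·0.124 + 0.09·0.399 + 0.11·0.477
      = 0.02852 + 0.03591 + 0.05247 = 0.1169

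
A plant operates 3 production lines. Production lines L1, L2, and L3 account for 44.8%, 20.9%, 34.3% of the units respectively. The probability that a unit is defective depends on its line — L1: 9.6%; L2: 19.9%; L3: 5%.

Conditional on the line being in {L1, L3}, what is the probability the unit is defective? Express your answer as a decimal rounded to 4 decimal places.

0.0761

Let S = {L1, L3}.
P(S) = 0.448 + 0.343 = 0.791.
P(D ∩ S) = 0.096·0.448 + 0.05·0.343 = 0.043008 + 0.01715 = 0.060158.
P(D | S) = 0.060158 / 0.791 = 0.076053…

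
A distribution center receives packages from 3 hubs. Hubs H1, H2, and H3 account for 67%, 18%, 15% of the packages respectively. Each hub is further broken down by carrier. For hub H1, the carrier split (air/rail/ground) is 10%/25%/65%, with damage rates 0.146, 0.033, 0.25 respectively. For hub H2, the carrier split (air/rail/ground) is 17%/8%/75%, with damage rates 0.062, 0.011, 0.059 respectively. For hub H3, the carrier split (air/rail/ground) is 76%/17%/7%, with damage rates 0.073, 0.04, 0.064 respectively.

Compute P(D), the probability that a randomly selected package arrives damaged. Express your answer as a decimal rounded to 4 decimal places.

0.1442

P(D|H1) = 0.1·0.146 + 0.25·0.033 + 0.65·0.25 = 0.0146 + 0.00825 + 0.1625 = 0.18535
P(D|H2) = 0.17·0.062 + 0.08·0.011 + 0.75·0.059 = 0.01054 + 0.00088 + 0.04425 = 0.05567
P(D|H3) = 0.76·0.073 + 0.17·0.04 + 0.07·0.064 = 0.05548 + 0.0068 + 0.00448 = 0.06676
By total probability over the outer partition,
P(D) = 0.67·0.18535 + 0.18·0.05567 + 0.15·0.06676
      = 0.1241845 + 0.0100206 + 0.010014 = 0.1442191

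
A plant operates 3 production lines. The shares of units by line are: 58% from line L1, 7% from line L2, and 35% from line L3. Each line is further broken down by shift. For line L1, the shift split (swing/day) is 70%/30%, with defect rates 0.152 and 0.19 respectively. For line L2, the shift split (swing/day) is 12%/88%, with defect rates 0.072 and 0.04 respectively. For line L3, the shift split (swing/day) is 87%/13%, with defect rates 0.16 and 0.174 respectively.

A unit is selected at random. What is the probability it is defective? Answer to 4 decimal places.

P(D|L1) = 0.7·0.152 + 0.3·0.19 = 0.1064 + 0.057 = 0.1634
P(D|L2) = 0.12·0.072 + 0.88·0.04 = 0.00864 + 0.0352 = 0.04384
P(D|L3) = 0.87·0.16 + 0.13·0.174 = 0.1392 + 0.02262 = 0.16182
By total probability over the outer partition,
P(D) = 0.58·0.1634 + 0.07·0.04384 + 0.35·0.16182
      = 0.094772 + 0.0030688 + 0.056637 = 0.1544778

0.1545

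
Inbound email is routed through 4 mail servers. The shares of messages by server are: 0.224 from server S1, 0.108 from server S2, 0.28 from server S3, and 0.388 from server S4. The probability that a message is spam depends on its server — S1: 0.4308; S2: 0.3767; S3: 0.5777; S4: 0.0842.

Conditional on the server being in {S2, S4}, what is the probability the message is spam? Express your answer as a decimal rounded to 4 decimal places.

Let J = {S2, S4}.
P(J) = 0.108 + 0.388 = 0.496.
P(S ∩ J) = 0.3767·0.108 + 0.0842·0.388 = 0.0406836 + 0.0326696 = 0.0733532.
P(S | J) = 0.0733532 / 0.496 = 0.147890…

0.1479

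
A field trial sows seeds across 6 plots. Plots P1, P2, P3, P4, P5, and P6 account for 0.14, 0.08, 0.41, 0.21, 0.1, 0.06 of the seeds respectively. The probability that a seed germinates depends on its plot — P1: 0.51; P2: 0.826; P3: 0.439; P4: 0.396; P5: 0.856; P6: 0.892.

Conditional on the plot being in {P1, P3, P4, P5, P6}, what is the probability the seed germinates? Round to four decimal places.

Let S = {P1, P3, P4, P5, P6}.
P(S) = 0.14 + 0.41 + 0.21 + 0.1 + 0.06 = 0.92.
P(G ∩ S) = 0.51·0.14 + 0.439·0.41 + 0.396·0.21 + 0.856·0.1 + 0.892·0.06 = 0.0714 + 0.17999 + 0.08316 + 0.0856 + 0.05352 = 0.47367.
P(G | S) = 0.47367 / 0.92 = 0.514859…

P(G|S) ≈ 0.5149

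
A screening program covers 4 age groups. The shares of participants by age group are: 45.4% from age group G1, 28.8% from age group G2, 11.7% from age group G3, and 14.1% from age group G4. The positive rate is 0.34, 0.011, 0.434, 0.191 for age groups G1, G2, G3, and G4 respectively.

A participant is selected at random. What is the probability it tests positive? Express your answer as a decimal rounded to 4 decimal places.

0.2352

Summing over the partition,
P(T) = P(T|G1)·P(G1) + P(T|G2)·P(G2) + P(T|G3)·P(G3) + P(T|G4)·P(G4)
      = 0.34·0.454 + 0.011·0.288 + 0.434·0.117 + 0.191·0.141
      = 0.15436 + 0.003168 + 0.050778 + 0.026931 = 0.235237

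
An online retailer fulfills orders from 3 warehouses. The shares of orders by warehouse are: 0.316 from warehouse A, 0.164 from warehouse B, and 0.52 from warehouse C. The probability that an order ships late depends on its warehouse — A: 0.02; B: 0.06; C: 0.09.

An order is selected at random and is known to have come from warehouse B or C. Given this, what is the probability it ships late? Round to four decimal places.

0.0828

Let S = {B, C}.
P(S) = 0.164 + 0.52 = 0.684.
P(L ∩ S) = 0.06·0.164 + 0.09·0.52 = 0.00984 + 0.0468 = 0.05664.
P(L | S) = 0.05664 / 0.684 = 0.082807…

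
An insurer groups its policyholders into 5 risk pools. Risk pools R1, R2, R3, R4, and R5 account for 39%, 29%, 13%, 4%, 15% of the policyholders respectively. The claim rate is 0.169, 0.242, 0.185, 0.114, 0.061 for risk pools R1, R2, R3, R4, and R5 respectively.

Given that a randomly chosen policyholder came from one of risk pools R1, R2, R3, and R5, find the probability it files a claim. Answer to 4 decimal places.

P(C|S) ≈ 0.1763

Let S = {R1, R2, R3, R5}.
P(S) = 0.39 + 0.29 + 0.13 + 0.15 = 0.96.
P(C ∩ S) = 0.169·0.39 + 0.242·0.29 + 0.185·0.13 + 0.061·0.15 = 0.06591 + 0.07018 + 0.02405 + 0.00915 = 0.16929.
P(C | S) = 0.16929 / 0.96 = 0.176344…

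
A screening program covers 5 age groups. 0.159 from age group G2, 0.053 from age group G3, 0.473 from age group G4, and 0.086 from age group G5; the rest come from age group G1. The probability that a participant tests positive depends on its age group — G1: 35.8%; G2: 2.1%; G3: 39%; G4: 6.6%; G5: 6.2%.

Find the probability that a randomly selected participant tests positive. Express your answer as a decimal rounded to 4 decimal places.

P(T) ≈ 0.1425

P(G1) = 1 − (0.159 + 0.053 + 0.473 + 0.086) = 0.229.
P(T) = P(T|G1)·P(G1) + P(T|G2)·P(G2) + P(T|G3)·P(G3) + P(T|G4)·P(G4) + P(T|G5)·P(G5)
      = 0.358·0.229 + 0.021·0.159 + 0.39·0.053 + 0.066·0.473 + 0.062·0.086
      = 0.081982 + 0.003339 + 0.02067 + 0.031218 + 0.005332 = 0.142541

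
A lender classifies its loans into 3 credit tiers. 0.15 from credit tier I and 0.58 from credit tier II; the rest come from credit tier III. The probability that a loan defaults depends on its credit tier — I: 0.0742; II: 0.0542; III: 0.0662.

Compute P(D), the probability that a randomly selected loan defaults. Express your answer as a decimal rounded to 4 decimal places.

0.0604

P(III) = 1 − (0.15 + 0.58) = 0.27.
P(D) = P(D|I)·P(I) + P(D|II)·P(II) + P(D|III)·P(III)
      = 0.0742·0.15 + 0.0542·0.58 + 0.0662·0.27
      = 0.01113 + 0.031436 + 0.017874 = 0.06044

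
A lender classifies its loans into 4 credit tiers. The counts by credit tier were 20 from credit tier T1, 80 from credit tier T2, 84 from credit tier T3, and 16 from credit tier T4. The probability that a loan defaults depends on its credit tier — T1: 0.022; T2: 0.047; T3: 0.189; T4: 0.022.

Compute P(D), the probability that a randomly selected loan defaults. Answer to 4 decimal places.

Total: 20 + 80 + 84 + 16 = 200.
P(T1) = 20/200 = 0.1. P(T2) = 80/200 = 0.4. P(T3) = 84/200 = 0.42. P(T4) = 16/200 = 0.08.
P(D) = P(D|T1)·P(T1) + P(D|T2)·P(T2) + P(D|T3)·P(T3) + P(D|T4)·P(T4)
      = 0.022·0.1 + 0.047·0.4 + 0.189·0.42 + 0.022·0.08
      = 0.0022 + 0.0188 + 0.07938 + 0.00176 = 0.10214

P(D) ≈ 0.1021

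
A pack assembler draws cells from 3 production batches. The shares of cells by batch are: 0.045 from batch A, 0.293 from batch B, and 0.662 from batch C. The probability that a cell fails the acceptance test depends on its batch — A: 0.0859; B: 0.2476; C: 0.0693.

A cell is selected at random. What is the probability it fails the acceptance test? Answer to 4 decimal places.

P(F) ≈ 0.1223

Summing over the partition,
P(F) = P(F|A)·P(A) + P(F|B)·P(B) + P(F|C)·P(C)
      = 0.0859·0.045 + 0.2476·0.293 + 0.0693·0.662
      = 0.0038655 + 0.0725468 + 0.0458766 = 0.1222889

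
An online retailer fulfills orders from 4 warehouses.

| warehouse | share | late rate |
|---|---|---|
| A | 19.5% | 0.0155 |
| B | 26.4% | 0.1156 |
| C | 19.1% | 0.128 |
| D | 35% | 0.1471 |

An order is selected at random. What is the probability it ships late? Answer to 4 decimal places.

By the law of total probability,
P(L) = P(L|A)·P(A) + P(L|B)·P(B) + P(L|C)·P(C) + P(L|D)·P(D)
      = 0.0155·0.195 + 0.1156·0.264 + 0.128·0.191 + 0.1471·0.35
      = 0.0030225 + 0.0305184 + 0.024448 + 0.051485 = 0.1094739

P(L) ≈ 0.1095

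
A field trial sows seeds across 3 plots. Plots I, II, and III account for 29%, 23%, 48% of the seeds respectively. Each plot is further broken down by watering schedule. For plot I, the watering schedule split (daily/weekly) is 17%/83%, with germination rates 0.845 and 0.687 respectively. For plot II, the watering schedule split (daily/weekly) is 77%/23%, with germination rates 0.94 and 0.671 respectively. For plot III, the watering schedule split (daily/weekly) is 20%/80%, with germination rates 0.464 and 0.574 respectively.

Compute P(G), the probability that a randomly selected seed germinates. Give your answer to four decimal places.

P(G|I) = 0.17·0.845 + 0.83·0.687 = 0.14365 + 0.57021 = 0.71386
P(G|II) = 0.77·0.94 + 0.23·0.671 = 0.7238 + 0.15433 = 0.87813
P(G|III) = 0.2·0.464 + 0.8·0.574 = 0.0928 + 0.4592 = 0.552
By total probability over the outer partition,
P(G) = 0.29·0.71386 + 0.23·0.87813 + 0.48·0.552
      = 0.2070194 + 0.2019699 + 0.26496 = 0.6739493

P(G) ≈ 0.6739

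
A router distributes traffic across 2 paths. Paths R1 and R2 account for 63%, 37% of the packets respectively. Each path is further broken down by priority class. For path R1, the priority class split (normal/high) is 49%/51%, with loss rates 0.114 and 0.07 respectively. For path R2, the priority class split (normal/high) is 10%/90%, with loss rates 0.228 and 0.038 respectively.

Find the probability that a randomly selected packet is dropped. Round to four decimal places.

0.0788

P(L|R1) = 0.49·0.114 + 0.51·0.07 = 0.05586 + 0.0357 = 0.09156
P(L|R2) = 0.1·0.228 + 0.9·0.038 = 0.0228 + 0.0342 = 0.057
By total probability over the outer partition,
P(L) = 0.63·0.09156 + 0.37·0.057
      = 0.0576828 + 0.02109 = 0.0787728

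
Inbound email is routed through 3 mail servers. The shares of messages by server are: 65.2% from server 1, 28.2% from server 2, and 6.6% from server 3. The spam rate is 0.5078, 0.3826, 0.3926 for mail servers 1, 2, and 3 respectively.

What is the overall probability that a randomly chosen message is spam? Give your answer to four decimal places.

P(S) ≈ 0.4649

P(S) = P(S|1)·P(1) + P(S|2)·P(2) + P(S|3)·P(3)
      = 0.5078·0.652 + 0.3826·0.282 + 0.3926·0.066
      = 0.3310856 + 0.1078932 + 0.0259116 = 0.4648904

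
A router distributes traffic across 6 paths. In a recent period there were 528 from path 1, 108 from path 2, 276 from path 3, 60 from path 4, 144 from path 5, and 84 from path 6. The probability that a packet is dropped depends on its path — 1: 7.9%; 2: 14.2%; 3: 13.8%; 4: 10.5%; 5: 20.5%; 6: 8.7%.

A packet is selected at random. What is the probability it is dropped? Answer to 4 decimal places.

Total: 528 + 108 + 276 + 60 + 144 + 84 = 1200.
P(1) = 528/1200 = 0.44. P(2) = 108/1200 = 0.09. P(3) = 276/1200 = 0.23. P(4) = 60/1200 = 0.05. P(5) = 144/1200 = 0.12. P(6) = 84/1200 = 0.07.
By the law of total probability,
P(L) = P(L|1)·P(1) + P(L|2)·P(2) + P(L|3)·P(3) + P(L|4)·P(4) + P(L|5)·P(5) + P(L|6)·P(6)
      = 0.079·0.44 + 0.142·0.09 + 0.138·0.23 + 0.105·0.05 + 0.205·0.12 + 0.087·0.07
      = 0.03476 + 0.01278 + 0.03174 + 0.00525 + 0.0246 + 0.00609 = 0.11522

P(L) ≈ 0.1152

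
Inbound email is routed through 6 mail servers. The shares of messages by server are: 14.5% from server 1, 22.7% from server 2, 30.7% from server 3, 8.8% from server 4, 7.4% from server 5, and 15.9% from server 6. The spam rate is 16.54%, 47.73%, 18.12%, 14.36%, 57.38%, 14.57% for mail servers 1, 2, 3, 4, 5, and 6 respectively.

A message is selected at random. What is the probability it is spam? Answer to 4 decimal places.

0.2662

Summing over the partition,
P(S) = P(S|1)·P(1) + P(S|2)·P(2) + P(S|3)·P(3) + P(S|4)·P(4) + P(S|5)·P(5) + P(S|6)·P(6)
      = 0.1654·0.145 + 0.4773·0.227 + 0.1812·0.307 + 0.1436·0.088 + 0.5738·0.074 + 0.1457·0.159
      = 0.023983 + 0.1083471 + 0.0556284 + 0.0126368 + 0.0424612 + 0.0231663 = 0.2662228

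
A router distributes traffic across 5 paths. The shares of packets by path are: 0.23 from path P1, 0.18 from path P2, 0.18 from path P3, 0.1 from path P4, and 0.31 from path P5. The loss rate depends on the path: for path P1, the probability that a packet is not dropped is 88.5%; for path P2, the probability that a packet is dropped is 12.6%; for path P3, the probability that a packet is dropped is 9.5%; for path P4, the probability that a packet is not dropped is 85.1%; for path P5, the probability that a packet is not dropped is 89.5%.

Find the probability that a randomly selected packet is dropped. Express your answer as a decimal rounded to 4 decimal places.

0.1137

P(L|P1) = 1 − 0.885 = 0.115.
P(L|P4) = 1 − 0.851 = 0.149.
P(L|P5) = 1 − 0.895 = 0.105.
P(L) = P(L|P1)·P(P1) + P(L|P2)·P(P2) + P(L|P3)·P(P3) + P(L|P4)·P(P4) + P(L|P5)·P(P5)
      = 0.115·0.23 + 0.126·0.18 + 0.095·0.18 + 0.149·0.1 + 0.105·0.31
      = 0.02645 + 0.02268 + 0.0171 + 0.0149 + 0.03255 = 0.11368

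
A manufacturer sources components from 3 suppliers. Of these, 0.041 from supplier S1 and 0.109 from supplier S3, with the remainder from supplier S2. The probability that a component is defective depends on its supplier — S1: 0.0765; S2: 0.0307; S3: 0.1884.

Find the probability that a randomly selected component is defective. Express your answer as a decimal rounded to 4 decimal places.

P(S2) = 1 − (0.041 + 0.109) = 0.85.
Using total probability over the partition,
P(D) = P(D|S1)·P(S1) + P(D|S2)·P(S2) + P(D|S3)·P(S3)
      = 0.0765·0.041 + 0.0307·0.85 + 0.1884·0.109
      = 0.0031365 + 0.026095 + 0.0205356 = 0.0497671

P(D) ≈ 0.0498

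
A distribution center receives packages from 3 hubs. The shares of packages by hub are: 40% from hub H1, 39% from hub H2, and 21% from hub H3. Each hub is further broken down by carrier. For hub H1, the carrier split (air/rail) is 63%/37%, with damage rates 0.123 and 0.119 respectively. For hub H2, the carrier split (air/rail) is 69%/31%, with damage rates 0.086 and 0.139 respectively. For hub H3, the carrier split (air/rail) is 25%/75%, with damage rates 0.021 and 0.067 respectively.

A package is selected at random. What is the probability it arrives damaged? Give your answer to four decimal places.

P(D) ≈ 0.1002

P(D|H1) = 0.63·0.123 + 0.37·0.119 = 0.07749 + 0.04403 = 0.12152
P(D|H2) = 0.69·0.086 + 0.31·0.139 = 0.05934 + 0.04309 = 0.10243
P(D|H3) = 0.25·0.021 + 0.75·0.067 = 0.00525 + 0.05025 = 0.0555
Then overall,
P(D) = 0.4·0.12152 + 0.39·0.10243 + 0.21·0.0555
      = 0.048608 + 0.0399477 + 0.011655 = 0.1002107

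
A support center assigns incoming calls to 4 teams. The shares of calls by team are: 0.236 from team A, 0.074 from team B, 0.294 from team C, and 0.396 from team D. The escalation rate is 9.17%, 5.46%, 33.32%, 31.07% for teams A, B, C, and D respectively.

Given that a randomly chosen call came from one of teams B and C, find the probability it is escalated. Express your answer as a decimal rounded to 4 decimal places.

Let S = {B, C}.
P(S) = 0.074 + 0.294 = 0.368.
P(E ∩ S) = 0.0546·0.074 + 0.3332·0.294 = 0.0040404 + 0.0979608 = 0.1020012.
P(E | S) = 0.1020012 / 0.368 = 0.277177…

0.2772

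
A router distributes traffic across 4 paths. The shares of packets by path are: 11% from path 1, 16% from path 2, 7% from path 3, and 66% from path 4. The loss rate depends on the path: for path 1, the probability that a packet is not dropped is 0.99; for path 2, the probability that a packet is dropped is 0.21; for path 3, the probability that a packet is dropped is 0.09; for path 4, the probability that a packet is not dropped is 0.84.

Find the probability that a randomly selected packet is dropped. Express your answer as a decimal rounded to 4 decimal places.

P(L|1) = 1 − 0.99 = 0.01.
P(L|4) = 1 − 0.84 = 0.16.
P(L) = P(L|1)·P(1) + P(L|2)·P(2) + P(L|3)·P(3) + P(L|4)·P(4)
      = 0.01·0.11 + 0.21·0.16 + 0.09·0.07 + 0.16·0.66
      = 0.0011 + 0.0336 + 0.0063 + 0.1056 = 0.1466

P(L) ≈ 0.1466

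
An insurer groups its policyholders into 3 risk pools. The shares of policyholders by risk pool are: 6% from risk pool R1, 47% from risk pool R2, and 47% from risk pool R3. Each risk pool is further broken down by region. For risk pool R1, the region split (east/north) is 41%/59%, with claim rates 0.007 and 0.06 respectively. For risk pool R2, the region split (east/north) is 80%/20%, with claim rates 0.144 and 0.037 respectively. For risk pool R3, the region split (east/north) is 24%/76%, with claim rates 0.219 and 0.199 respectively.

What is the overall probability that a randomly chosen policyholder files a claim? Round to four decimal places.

0.1557

P(C|R1) = 0.41·0.007 + 0.59·0.06 = 0.00287 + 0.0354 = 0.03827
P(C|R2) = 0.8·0.144 + 0.2·0.037 = 0.1152 + 0.0074 = 0.1226
P(C|R3) = 0.24·0.219 + 0.76·0.199 = 0.05256 + 0.15124 = 0.2038
By total probability over the outer partition,
P(C) = 0.06·0.03827 + 0.47·0.1226 + 0.47·0.2038
      = 0.0022962 + 0.057622 + 0.095786 = 0.1557042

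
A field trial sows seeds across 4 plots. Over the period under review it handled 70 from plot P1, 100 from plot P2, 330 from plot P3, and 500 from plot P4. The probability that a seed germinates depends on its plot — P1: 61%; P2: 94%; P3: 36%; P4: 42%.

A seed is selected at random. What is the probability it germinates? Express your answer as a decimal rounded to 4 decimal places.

0.4655

Total: 70 + 100 + 330 + 500 = 1000.
P(P1) = 70/1000 = 0.07. P(P2) = 100/1000 = 0.1. P(P3) = 330/1000 = 0.33. P(P4) = 500/1000 = 0.5.
P(G) = P(G|P1)·P(P1) + P(G|P2)·P(P2) + P(G|P3)·P(P3) + P(G|P4)·P(P4)
      = 0.61·0.07 + 0.94·0.1 + 0.36·0.33 + 0.42·0.5
      = 0.0427 + 0.094 + 0.1188 + 0.21 = 0.4655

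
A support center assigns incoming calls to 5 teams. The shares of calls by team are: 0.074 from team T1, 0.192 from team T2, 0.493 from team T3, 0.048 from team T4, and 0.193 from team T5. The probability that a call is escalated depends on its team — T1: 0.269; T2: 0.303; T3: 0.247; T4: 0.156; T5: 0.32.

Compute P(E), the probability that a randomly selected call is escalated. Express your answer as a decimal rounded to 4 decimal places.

P(E) ≈ 0.2691

P(E) = P(E|T1)·P(T1) + P(E|T2)·P(T2) + P(E|T3)·P(T3) + P(E|T4)·P(T4) + P(E|T5)·P(T5)
      = 0.269·0.074 + 0.303·0.192 + 0.247·0.493 + 0.156·0.048 + 0.32·0.193
      = 0.019906 + 0.058176 + 0.121771 + 0.007488 + 0.06176 = 0.269101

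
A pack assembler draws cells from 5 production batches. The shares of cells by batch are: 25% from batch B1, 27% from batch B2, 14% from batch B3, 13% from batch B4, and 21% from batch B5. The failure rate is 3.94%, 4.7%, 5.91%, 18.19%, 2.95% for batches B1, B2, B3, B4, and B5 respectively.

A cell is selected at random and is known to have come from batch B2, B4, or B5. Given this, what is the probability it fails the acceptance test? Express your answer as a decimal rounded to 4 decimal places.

0.0697

Let S = {B2, B4, B5}.
P(S) = 0.27 + 0.13 + 0.21 = 0.61.
P(F ∩ S) = 0.047·0.27 + 0.1819·0.13 + 0.0295·0.21 = 0.01269 + 0.023647 + 0.006195 = 0.042532.
P(F | S) = 0.042532 / 0.61 = 0.069725…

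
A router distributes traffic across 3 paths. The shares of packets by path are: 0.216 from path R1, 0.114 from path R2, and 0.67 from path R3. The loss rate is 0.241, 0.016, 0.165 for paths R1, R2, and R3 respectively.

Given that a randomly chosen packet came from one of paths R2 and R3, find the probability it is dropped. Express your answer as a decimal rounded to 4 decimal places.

P(L|S) ≈ 0.1433

Let S = {R2, R3}.
P(S) = 0.114 + 0.67 = 0.784.
P(L ∩ S) = 0.016·0.114 + 0.165·0.67 = 0.001824 + 0.11055 = 0.112374.
P(L | S) = 0.112374 / 0.784 = 0.143334…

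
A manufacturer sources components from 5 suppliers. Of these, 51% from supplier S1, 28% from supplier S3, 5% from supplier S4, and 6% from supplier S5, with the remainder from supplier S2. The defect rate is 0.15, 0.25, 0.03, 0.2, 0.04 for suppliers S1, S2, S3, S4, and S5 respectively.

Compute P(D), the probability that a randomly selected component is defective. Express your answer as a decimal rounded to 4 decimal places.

0.1223

P(S2) = 1 − (0.51 + 0.28 + 0.05 + 0.06) = 0.1.
P(D) = P(D|S1)·P(S1) + P(D|S2)·P(S2) + P(D|S3)·P(S3) + P(D|S4)·P(S4) + P(D|S5)·P(S5)
      = 0.15·0.51 + 0.25·0.1 + 0.03·0.28 + 0.2·0.05 + 0.04·0.06
      = 0.0765 + 0.025 + 0.0084 + 0.01 + 0.0024 = 0.1223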